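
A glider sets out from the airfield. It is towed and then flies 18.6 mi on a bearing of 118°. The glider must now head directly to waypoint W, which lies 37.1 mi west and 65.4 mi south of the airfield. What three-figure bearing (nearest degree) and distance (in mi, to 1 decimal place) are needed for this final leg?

223°, 77.9 mi

Leg 1 (118°, 18.6 mi): east 18.6 sin 118° = 16.42, north 18.6 cos 118° = -8.73
Current position: (16.42, -8.73). Target: (-37.1, -65.4). Remaining: Δeast = -53.52, Δnorth = -56.67.
Bearing = atan2(-53.52, -56.67) mod 360° = 223.37°; distance = √((-53.52)² + (-56.67)²) = 77.948 mi.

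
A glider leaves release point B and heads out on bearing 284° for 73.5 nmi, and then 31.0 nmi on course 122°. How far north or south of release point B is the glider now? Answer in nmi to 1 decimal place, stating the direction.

Leg 1 (284°, 73.5 nmi): east 73.5 sin 284° = -71.32, north 73.5 cos 284° = 17.78
Leg 2 (122°, 31.0 nmi): east 31.0 sin 122° = 26.29, north 31.0 cos 122° = -16.43
Net north component: 1.35 nmi.

1.4 nmi north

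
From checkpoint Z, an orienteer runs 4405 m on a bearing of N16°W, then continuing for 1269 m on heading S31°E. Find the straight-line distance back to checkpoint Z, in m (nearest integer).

3196 m

Leg 1 (N16°W, 4405 m): east 4405 sin 344° = -1214.18, north 4405 cos 344° = 4234.36
Leg 2 (S31°E, 1269 m): east 1269 sin 149° = 653.58, north 1269 cos 149° = -1087.75
Net: -560.60 east, 3146.61 north. Distance = √((-560.60)² + (3146.61)²) = 3196.160 m.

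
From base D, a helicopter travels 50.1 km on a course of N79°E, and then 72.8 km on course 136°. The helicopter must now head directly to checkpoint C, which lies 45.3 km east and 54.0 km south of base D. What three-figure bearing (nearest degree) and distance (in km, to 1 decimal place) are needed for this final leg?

258°, 55.6 km

Leg 1 (N79°E, 50.1 km): east 50.1 sin 79° = 49.18, north 50.1 cos 79° = 9.56
Leg 2 (136°, 72.8 km): east 72.8 sin 136° = 50.57, north 72.8 cos 136° = -52.37
Current position: (99.75, -42.81). Target: (45.3, -54.0). Remaining: Δeast = -54.45, Δnorth = -11.19.
Bearing = atan2(-54.45, -11.19) mod 360° = 258.39°; distance = √((-54.45)² + (-11.19)²) = 55.589 km.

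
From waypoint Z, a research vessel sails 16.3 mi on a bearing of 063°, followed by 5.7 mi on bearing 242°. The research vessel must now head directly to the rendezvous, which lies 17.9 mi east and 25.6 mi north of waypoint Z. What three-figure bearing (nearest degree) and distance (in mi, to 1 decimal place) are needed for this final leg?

022°, 22.5 mi

Leg 1 (063°, 16.3 mi): east 16.3 sin 63° = 14.52, north 16.3 cos 63° = 7.40
Leg 2 (242°, 5.7 mi): east 5.7 sin 242° = -5.03, north 5.7 cos 242° = -2.68
Current position: (9.49, 4.72). Target: (17.9, 25.6). Remaining: Δeast = 8.41, Δnorth = 20.88.
Bearing = atan2(8.41, 20.88) mod 360° = 21.94°; distance = √((8.41)² + (20.88)²) = 22.506 mi.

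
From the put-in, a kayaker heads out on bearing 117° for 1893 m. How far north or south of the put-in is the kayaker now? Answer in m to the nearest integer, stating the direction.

859 m south

Leg 1 (117°, 1893 m): east 1893 sin 117° = 1686.68, north 1893 cos 117° = -859.40
Net north component: -859.40 m.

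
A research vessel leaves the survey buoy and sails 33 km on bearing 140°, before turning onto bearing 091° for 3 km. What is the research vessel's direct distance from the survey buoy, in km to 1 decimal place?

35.0 km

Leg 1 (140°, 33 km): east 33 sin 140° = 21.21, north 33 cos 140° = -25.28
Leg 2 (091°, 3 km): east 3 sin 91° = 3.00, north 3 cos 91° = -0.05
Net: 24.21 east, -25.33 north. Distance = √((24.21)² + (-25.33)²) = 35.041 km.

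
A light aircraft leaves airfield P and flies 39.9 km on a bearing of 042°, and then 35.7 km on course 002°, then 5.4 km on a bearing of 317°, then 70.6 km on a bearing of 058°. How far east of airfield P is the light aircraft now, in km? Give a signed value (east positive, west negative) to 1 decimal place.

Leg 1 (042°, 39.9 km): east 39.9 sin 42° = 26.70, north 39.9 cos 42° = 29.65
Leg 2 (002°, 35.7 km): east 35.7 sin 2° = 1.25, north 35.7 cos 2° = 35.68
Leg 3 (317°, 5.4 km): east 5.4 sin 317° = -3.68, north 5.4 cos 317° = 3.95
Leg 4 (058°, 70.6 km): east 70.6 sin 58° = 59.87, north 70.6 cos 58° = 37.41
Net east component: 84.13 km.

84.1 km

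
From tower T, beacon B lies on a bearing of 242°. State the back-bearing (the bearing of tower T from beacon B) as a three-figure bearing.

Back-bearing = 242° − 180° = 062°.

062°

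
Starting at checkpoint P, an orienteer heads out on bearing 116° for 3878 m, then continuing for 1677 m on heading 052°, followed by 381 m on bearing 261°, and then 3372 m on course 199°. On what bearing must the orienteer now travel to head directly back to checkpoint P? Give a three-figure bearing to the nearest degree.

Leg 1 (116°, 3878 m): east 3878 sin 116° = 3485.52, north 3878 cos 116° = -1700.00
Leg 2 (052°, 1677 m): east 1677 sin 52° = 1321.49, north 1677 cos 52° = 1032.46
Leg 3 (261°, 381 m): east 381 sin 261° = -376.31, north 381 cos 261° = -59.60
Leg 4 (199°, 3372 m): east 3372 sin 199° = -1097.82, north 3372 cos 199° = -3188.29
Net displacement: 3332.89 east, -3915.43 north. Direction back to start is (-3332.89, 3915.43): bearing = atan2(-3332.89, 3915.43) mod 360° = 319.59° ≈ 320°.

320°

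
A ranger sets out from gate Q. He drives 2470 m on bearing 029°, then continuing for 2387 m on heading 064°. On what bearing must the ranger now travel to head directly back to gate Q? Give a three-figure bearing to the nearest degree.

Leg 1 (029°, 2470 m): east 2470 sin 29° = 1197.48, north 2470 cos 29° = 2160.31
Leg 2 (064°, 2387 m): east 2387 sin 64° = 2145.42, north 2387 cos 64° = 1046.39
Net displacement: 3342.90 east, 3206.70 north. Direction back to start is (-3342.90, -3206.70): bearing = atan2(-3342.90, -3206.70) mod 360° = 226.19° ≈ 226°.

226°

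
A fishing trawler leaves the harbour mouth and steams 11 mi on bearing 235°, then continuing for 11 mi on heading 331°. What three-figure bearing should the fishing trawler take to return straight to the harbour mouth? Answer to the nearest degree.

103°

Leg 1 (235°, 11 mi): east 11 sin 235° = -9.01, north 11 cos 235° = -6.31
Leg 2 (331°, 11 mi): east 11 sin 331° = -5.33, north 11 cos 331° = 9.62
Net displacement: -14.34 east, 3.31 north. Direction back to start is (14.34, -3.31): bearing = atan2(14.34, -3.31) mod 360° = 103.00° ≈ 103°.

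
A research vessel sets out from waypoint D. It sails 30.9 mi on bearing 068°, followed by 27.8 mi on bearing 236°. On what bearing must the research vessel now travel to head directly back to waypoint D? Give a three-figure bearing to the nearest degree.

305°

Leg 1 (068°, 30.9 mi): east 30.9 sin 68° = 28.65, north 30.9 cos 68° = 11.58
Leg 2 (236°, 27.8 mi): east 27.8 sin 236° = -23.05, north 27.8 cos 236° = -15.55
Net displacement: 5.60 east, -3.97 north. Direction back to start is (-5.60, 3.97): bearing = atan2(-5.60, 3.97) mod 360° = 305.32° ≈ 305°.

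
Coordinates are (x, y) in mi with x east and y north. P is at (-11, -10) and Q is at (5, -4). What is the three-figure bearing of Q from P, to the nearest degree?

069°

Δeast = 5 − -11 = 16.00; Δnorth = -4 − -10 = 6.00.
Bearing = atan2(Δeast, Δnorth) mod 360° = 69.44° ≈ 069°.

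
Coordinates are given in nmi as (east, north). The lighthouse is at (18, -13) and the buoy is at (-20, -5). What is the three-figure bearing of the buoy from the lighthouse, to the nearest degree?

282°

Δeast = -20 − 18 = -38.00; Δnorth = -5 − -13 = 8.00.
Bearing = atan2(Δeast, Δnorth) mod 360° = 281.89° ≈ 282°.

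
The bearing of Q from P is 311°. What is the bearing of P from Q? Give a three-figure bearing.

Back-bearing = 311° − 180° = 131°.

131°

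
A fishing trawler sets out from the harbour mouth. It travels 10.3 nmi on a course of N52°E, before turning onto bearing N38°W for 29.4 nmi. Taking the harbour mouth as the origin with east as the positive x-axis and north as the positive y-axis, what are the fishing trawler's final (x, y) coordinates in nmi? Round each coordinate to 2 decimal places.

(-9.98, 29.51)

Leg 1 (N52°E, 10.3 nmi): east 10.3 sin 52° = 8.12, north 10.3 cos 52° = 6.34
Leg 2 (N38°W, 29.4 nmi): east 29.4 sin 322° = -18.10, north 29.4 cos 322° = 23.17
Summing: -9.98 nmi east, 29.51 nmi north → (-9.98, 29.51).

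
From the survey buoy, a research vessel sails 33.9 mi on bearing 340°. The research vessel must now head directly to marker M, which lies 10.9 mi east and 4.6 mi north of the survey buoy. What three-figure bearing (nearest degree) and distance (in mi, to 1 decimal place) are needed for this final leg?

Leg 1 (340°, 33.9 mi): east 33.9 sin 340° = -11.59, north 33.9 cos 340° = 31.86
Current position: (-11.59, 31.86). Target: (10.9, 4.6). Remaining: Δeast = 22.49, Δnorth = -27.26.
Bearing = atan2(22.49, -27.26) mod 360° = 140.47°; distance = √((22.49)² + (-27.26)²) = 35.339 mi.

140°, 35.3 mi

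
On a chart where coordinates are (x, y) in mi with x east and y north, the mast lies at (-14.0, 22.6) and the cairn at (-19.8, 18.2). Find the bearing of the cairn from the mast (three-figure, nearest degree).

Δeast = -19.8 − -14.0 = -5.80; Δnorth = 18.2 − 22.6 = -4.40.
Bearing = atan2(Δeast, Δnorth) mod 360° = 232.82° ≈ 233°.

233°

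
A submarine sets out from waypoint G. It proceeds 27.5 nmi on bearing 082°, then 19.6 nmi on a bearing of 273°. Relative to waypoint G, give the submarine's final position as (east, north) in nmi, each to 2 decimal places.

(7.66, 4.85)

Leg 1 (082°, 27.5 nmi): east 27.5 sin 82° = 27.23, north 27.5 cos 82° = 3.83
Leg 2 (273°, 19.6 nmi): east 19.6 sin 273° = -19.57, north 19.6 cos 273° = 1.03
Summing: 7.66 nmi east, 4.85 nmi north → (7.66, 4.85).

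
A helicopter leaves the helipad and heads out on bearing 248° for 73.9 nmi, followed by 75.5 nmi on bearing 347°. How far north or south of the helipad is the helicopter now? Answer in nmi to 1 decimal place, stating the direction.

45.9 nmi north

Leg 1 (248°, 73.9 nmi): east 73.9 sin 248° = -68.52, north 73.9 cos 248° = -27.68
Leg 2 (347°, 75.5 nmi): east 75.5 sin 347° = -16.98, north 75.5 cos 347° = 73.56
Net north component: 45.88 nmi.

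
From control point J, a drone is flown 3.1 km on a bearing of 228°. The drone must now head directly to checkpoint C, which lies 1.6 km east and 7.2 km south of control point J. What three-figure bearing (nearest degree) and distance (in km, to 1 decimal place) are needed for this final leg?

143°, 6.4 km

Leg 1 (228°, 3.1 km): east 3.1 sin 228° = -2.30, north 3.1 cos 228° = -2.07
Current position: (-2.30, -2.07). Target: (1.6, -7.2). Remaining: Δeast = 3.90, Δnorth = -5.13.
Bearing = atan2(3.90, -5.13) mod 360° = 142.71°; distance = √((3.90)² + (-5.13)²) = 6.443 km.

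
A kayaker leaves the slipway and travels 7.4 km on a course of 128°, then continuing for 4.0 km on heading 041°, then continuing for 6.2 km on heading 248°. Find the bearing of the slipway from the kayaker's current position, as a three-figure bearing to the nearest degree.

Leg 1 (128°, 7.4 km): east 7.4 sin 128° = 5.83, north 7.4 cos 128° = -4.56
Leg 2 (041°, 4.0 km): east 4.0 sin 41° = 2.62, north 4.0 cos 41° = 3.02
Leg 3 (248°, 6.2 km): east 6.2 sin 248° = -5.75, north 6.2 cos 248° = -2.32
Net displacement: 2.71 east, -3.86 north. Direction back to start is (-2.71, 3.86): bearing = atan2(-2.71, 3.86) mod 360° = 324.96° ≈ 325°.

325°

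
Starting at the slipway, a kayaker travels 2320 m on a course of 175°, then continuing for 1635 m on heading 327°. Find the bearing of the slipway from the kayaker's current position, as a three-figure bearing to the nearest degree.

036°

Leg 1 (175°, 2320 m): east 2320 sin 175° = 202.20, north 2320 cos 175° = -2311.17
Leg 2 (327°, 1635 m): east 1635 sin 327° = -890.48, north 1635 cos 327° = 1371.23
Net displacement: -688.28 east, -939.95 north. Direction back to start is (688.28, 939.95): bearing = atan2(688.28, 939.95) mod 360° = 36.21° ≈ 036°.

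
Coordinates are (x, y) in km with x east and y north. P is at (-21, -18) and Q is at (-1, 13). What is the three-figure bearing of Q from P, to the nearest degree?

033°

Δeast = -1 − -21 = 20.00; Δnorth = 13 − -18 = 31.00.
Bearing = atan2(Δeast, Δnorth) mod 360° = 32.83° ≈ 033°.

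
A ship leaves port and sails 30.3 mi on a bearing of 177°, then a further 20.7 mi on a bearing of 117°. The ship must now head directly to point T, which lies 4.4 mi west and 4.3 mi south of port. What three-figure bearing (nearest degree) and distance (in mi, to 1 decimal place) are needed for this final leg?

325°, 43.0 mi

Leg 1 (177°, 30.3 mi): east 30.3 sin 177° = 1.59, north 30.3 cos 177° = -30.26
Leg 2 (117°, 20.7 mi): east 20.7 sin 117° = 18.44, north 20.7 cos 117° = -9.40
Current position: (20.03, -39.66). Target: (-4.4, -4.3). Remaining: Δeast = -24.43, Δnorth = 35.36.
Bearing = atan2(-24.43, 35.36) mod 360° = 325.36°; distance = √((-24.43)² + (35.36)²) = 42.975 mi.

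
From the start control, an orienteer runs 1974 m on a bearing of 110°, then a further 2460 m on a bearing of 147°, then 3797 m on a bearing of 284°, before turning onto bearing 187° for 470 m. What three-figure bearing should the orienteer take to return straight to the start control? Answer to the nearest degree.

013°

Leg 1 (110°, 1974 m): east 1974 sin 110° = 1854.95, north 1974 cos 110° = -675.15
Leg 2 (147°, 2460 m): east 2460 sin 147° = 1339.81, north 2460 cos 147° = -2063.13
Leg 3 (284°, 3797 m): east 3797 sin 284° = -3684.21, north 3797 cos 284° = 918.58
Leg 4 (187°, 470 m): east 470 sin 187° = -57.28, north 470 cos 187° = -466.50
Net displacement: -546.73 east, -2286.20 north. Direction back to start is (546.73, 2286.20): bearing = atan2(546.73, 2286.20) mod 360° = 13.45° ≈ 013°.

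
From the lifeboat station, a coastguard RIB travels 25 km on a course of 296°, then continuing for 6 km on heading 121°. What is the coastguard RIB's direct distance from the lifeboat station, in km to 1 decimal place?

19.0 km

Leg 1 (296°, 25 km): east 25 sin 296° = -22.47, north 25 cos 296° = 10.96
Leg 2 (121°, 6 km): east 6 sin 121° = 5.14, north 6 cos 121° = -3.09
Net: -17.33 east, 7.87 north. Distance = √((-17.33)² + (7.87)²) = 19.030 km.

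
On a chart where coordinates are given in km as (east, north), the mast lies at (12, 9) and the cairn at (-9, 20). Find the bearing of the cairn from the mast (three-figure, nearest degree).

298°

Δeast = -9 − 12 = -21.00; Δnorth = 20 − 9 = 11.00.
Bearing = atan2(Δeast, Δnorth) mod 360° = 297.65° ≈ 298°.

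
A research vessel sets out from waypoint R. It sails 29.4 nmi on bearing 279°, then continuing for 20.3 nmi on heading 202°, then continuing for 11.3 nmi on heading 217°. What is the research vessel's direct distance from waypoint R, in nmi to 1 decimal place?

Leg 1 (279°, 29.4 nmi): east 29.4 sin 279° = -29.04, north 29.4 cos 279° = 4.60
Leg 2 (202°, 20.3 nmi): east 20.3 sin 202° = -7.60, north 20.3 cos 202° = -18.82
Leg 3 (217°, 11.3 nmi): east 11.3 sin 217° = -6.80, north 11.3 cos 217° = -9.02
Net: -43.44 east, -23.25 north. Distance = √((-43.44)² + (-23.25)²) = 49.272 nmi.

49.3 nmi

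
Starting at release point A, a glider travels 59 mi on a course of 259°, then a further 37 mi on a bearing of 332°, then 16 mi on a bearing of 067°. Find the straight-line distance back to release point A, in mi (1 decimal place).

Leg 1 (259°, 59 mi): east 59 sin 259° = -57.92, north 59 cos 259° = -11.26
Leg 2 (332°, 37 mi): east 37 sin 332° = -17.37, north 37 cos 332° = 32.67
Leg 3 (067°, 16 mi): east 16 sin 67° = 14.73, north 16 cos 67° = 6.25
Net: -60.56 east, 27.66 north. Distance = √((-60.56)² + (27.66)²) = 66.577 mi.

66.6 mi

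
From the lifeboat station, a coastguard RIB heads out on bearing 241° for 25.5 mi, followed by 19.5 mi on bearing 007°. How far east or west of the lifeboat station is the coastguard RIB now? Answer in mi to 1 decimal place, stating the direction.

19.9 mi west

Leg 1 (241°, 25.5 mi): east 25.5 sin 241° = -22.30, north 25.5 cos 241° = -12.36
Leg 2 (007°, 19.5 mi): east 19.5 sin 7° = 2.38, north 19.5 cos 7° = 19.35
Net east component: -19.93 mi.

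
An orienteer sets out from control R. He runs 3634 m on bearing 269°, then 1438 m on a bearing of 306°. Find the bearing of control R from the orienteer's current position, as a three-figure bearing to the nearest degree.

Leg 1 (269°, 3634 m): east 3634 sin 269° = -3633.45, north 3634 cos 269° = -63.42
Leg 2 (306°, 1438 m): east 1438 sin 306° = -1163.37, north 1438 cos 306° = 845.24
Net displacement: -4796.81 east, 781.81 north. Direction back to start is (4796.81, -781.81): bearing = atan2(4796.81, -781.81) mod 360° = 99.26° ≈ 099°.

099°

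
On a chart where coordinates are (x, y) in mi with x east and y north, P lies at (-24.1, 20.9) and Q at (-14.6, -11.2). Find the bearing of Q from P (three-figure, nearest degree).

Δeast = -14.6 − -24.1 = 9.50; Δnorth = -11.2 − 20.9 = -32.10.
Bearing = atan2(Δeast, Δnorth) mod 360° = 163.51° ≈ 164°.

164°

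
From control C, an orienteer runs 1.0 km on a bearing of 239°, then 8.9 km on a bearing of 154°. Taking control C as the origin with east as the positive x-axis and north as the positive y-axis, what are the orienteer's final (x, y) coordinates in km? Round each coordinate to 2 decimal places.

(3.04, -8.51)

Leg 1 (239°, 1.0 km): east 1.0 sin 239° = -0.86, north 1.0 cos 239° = -0.52
Leg 2 (154°, 8.9 km): east 8.9 sin 154° = 3.90, north 8.9 cos 154° = -8.00
Summing: 3.04 km east, -8.51 km north → (3.04, -8.51).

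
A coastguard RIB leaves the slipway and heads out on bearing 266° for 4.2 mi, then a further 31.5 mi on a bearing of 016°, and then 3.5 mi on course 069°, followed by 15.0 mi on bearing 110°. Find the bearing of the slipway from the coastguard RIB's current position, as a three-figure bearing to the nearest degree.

220°

Leg 1 (266°, 4.2 mi): east 4.2 sin 266° = -4.19, north 4.2 cos 266° = -0.29
Leg 2 (016°, 31.5 mi): east 31.5 sin 16° = 8.68, north 31.5 cos 16° = 30.28
Leg 3 (069°, 3.5 mi): east 3.5 sin 69° = 3.27, north 3.5 cos 69° = 1.25
Leg 4 (110°, 15.0 mi): east 15.0 sin 110° = 14.10, north 15.0 cos 110° = -5.13
Net displacement: 21.86 east, 26.11 north. Direction back to start is (-21.86, -26.11): bearing = atan2(-21.86, -26.11) mod 360° = 219.93° ≈ 220°.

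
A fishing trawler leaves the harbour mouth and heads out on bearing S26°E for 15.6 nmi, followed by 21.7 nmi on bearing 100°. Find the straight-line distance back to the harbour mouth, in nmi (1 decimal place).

Leg 1 (S26°E, 15.6 nmi): east 15.6 sin 154° = 6.84, north 15.6 cos 154° = -14.02
Leg 2 (100°, 21.7 nmi): east 21.7 sin 100° = 21.37, north 21.7 cos 100° = -3.77
Net: 28.21 east, -17.79 north. Distance = √((28.21)² + (-17.79)²) = 33.350 nmi.

33.3 nmi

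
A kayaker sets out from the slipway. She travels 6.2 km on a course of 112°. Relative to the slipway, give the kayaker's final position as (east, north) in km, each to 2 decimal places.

(5.75, -2.32)

Leg 1 (112°, 6.2 km): east 6.2 sin 112° = 5.75, north 6.2 cos 112° = -2.32
Summing: 5.75 km east, -2.32 km north → (5.75, -2.32).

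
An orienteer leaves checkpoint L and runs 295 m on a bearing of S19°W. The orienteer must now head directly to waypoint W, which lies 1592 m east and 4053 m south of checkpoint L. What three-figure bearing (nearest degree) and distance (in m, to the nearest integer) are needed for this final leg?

Leg 1 (S19°W, 295 m): east 295 sin 199° = -96.04, north 295 cos 199° = -278.93
Current position: (-96.04, -278.93). Target: (1592, -4053). Remaining: Δeast = 1688.04, Δnorth = -3774.07.
Bearing = atan2(1688.04, -3774.07) mod 360° = 155.90°; distance = √((1688.04)² + (-3774.07)²) = 4134.381 m.

156°, 4134 m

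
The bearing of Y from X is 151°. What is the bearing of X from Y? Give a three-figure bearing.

331°

Back-bearing = 151° + 180° = 331°.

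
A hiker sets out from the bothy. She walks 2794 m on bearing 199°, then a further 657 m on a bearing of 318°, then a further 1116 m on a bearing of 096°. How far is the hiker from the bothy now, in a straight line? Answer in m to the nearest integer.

2283 m

Leg 1 (199°, 2794 m): east 2794 sin 199° = -909.64, north 2794 cos 199° = -2641.78
Leg 2 (318°, 657 m): east 657 sin 318° = -439.62, north 657 cos 318° = 488.25
Leg 3 (096°, 1116 m): east 1116 sin 96° = 1109.89, north 1116 cos 96° = -116.65
Net: -239.37 east, -2270.19 north. Distance = √((-239.37)² + (-2270.19)²) = 2282.771 m.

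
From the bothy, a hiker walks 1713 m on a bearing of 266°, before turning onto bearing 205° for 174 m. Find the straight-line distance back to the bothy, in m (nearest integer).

1804 m

Leg 1 (266°, 1713 m): east 1713 sin 266° = -1708.83, north 1713 cos 266° = -119.49
Leg 2 (205°, 174 m): east 174 sin 205° = -73.54, north 174 cos 205° = -157.70
Net: -1782.36 east, -277.19 north. Distance = √((-1782.36)² + (-277.19)²) = 1803.788 m.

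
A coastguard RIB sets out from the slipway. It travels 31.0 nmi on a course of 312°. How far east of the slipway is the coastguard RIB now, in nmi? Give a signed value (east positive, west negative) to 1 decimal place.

-23.0 nmi

Leg 1 (312°, 31.0 nmi): east 31.0 sin 312° = -23.04, north 31.0 cos 312° = 20.74
Net east component: -23.04 nmi.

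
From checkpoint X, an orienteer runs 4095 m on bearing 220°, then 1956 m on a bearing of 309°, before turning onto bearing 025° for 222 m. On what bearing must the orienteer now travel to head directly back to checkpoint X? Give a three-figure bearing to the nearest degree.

Leg 1 (220°, 4095 m): east 4095 sin 220° = -2632.22, north 4095 cos 220° = -3136.95
Leg 2 (309°, 1956 m): east 1956 sin 309° = -1520.10, north 1956 cos 309° = 1230.95
Leg 3 (025°, 222 m): east 222 sin 25° = 93.82, north 222 cos 25° = 201.20
Net displacement: -4058.49 east, -1704.80 north. Direction back to start is (4058.49, 1704.80): bearing = atan2(4058.49, 1704.80) mod 360° = 67.21° ≈ 067°.

067°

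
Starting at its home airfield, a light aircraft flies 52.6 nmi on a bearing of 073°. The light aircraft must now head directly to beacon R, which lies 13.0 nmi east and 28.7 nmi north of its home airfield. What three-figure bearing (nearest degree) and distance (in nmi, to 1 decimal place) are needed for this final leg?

Leg 1 (073°, 52.6 nmi): east 52.6 sin 73° = 50.30, north 52.6 cos 73° = 15.38
Current position: (50.30, 15.38). Target: (13.0, 28.7). Remaining: Δeast = -37.30, Δnorth = 13.32.
Bearing = atan2(-37.30, 13.32) mod 360° = 289.65°; distance = √((-37.30)² + (13.32)²) = 39.609 nmi.

290°, 39.6 nmi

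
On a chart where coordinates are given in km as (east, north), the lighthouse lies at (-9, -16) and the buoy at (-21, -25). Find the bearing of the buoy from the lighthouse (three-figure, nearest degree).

233°

Δeast = -21 − -9 = -12.00; Δnorth = -25 − -16 = -9.00.
Bearing = atan2(Δeast, Δnorth) mod 360° = 233.13° ≈ 233°.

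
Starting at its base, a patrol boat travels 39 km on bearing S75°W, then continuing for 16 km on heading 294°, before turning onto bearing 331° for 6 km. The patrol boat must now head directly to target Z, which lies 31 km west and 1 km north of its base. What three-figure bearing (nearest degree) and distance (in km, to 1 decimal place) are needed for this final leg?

092°, 24.2 km

Leg 1 (S75°W, 39 km): east 39 sin 255° = -37.67, north 39 cos 255° = -10.09
Leg 2 (294°, 16 km): east 16 sin 294° = -14.62, north 16 cos 294° = 6.51
Leg 3 (331°, 6 km): east 6 sin 331° = -2.91, north 6 cos 331° = 5.25
Current position: (-55.20, 1.66). Target: (-31, 1). Remaining: Δeast = 24.20, Δnorth = -0.66.
Bearing = atan2(24.20, -0.66) mod 360° = 91.57°; distance = √((24.20)² + (-0.66)²) = 24.206 km.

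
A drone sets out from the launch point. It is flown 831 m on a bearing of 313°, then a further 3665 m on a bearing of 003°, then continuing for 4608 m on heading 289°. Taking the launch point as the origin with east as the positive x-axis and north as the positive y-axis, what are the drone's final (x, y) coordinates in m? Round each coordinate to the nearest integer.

(-4773, 5727)

Leg 1 (313°, 831 m): east 831 sin 313° = -607.75, north 831 cos 313° = 566.74
Leg 2 (003°, 3665 m): east 3665 sin 3° = 191.81, north 3665 cos 3° = 3659.98
Leg 3 (289°, 4608 m): east 4608 sin 289° = -4356.95, north 4608 cos 289° = 1500.22
Summing: -4772.89 m east, 5726.94 m north → (-4773, 5727).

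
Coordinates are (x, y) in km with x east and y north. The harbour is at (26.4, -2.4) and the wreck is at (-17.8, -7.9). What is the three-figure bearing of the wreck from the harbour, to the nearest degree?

Δeast = -17.8 − 26.4 = -44.20; Δnorth = -7.9 − -2.4 = -5.50.
Bearing = atan2(Δeast, Δnorth) mod 360° = 262.91° ≈ 263°.

263°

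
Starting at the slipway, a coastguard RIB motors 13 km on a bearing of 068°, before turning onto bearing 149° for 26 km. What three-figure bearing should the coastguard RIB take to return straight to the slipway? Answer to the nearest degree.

304°

Leg 1 (068°, 13 km): east 13 sin 68° = 12.05, north 13 cos 68° = 4.87
Leg 2 (149°, 26 km): east 26 sin 149° = 13.39, north 26 cos 149° = -22.29
Net displacement: 25.44 east, -17.42 north. Direction back to start is (-25.44, 17.42): bearing = atan2(-25.44, 17.42) mod 360° = 304.39° ≈ 304°.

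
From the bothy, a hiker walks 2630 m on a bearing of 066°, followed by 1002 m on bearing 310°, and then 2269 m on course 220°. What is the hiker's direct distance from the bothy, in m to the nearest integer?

Leg 1 (066°, 2630 m): east 2630 sin 66° = 2402.62, north 2630 cos 66° = 1069.72
Leg 2 (310°, 1002 m): east 1002 sin 310° = -767.58, north 1002 cos 310° = 644.07
Leg 3 (220°, 2269 m): east 2269 sin 220° = -1458.49, north 2269 cos 220° = -1738.15
Net: 176.56 east, -24.36 north. Distance = √((176.56)² + (-24.36)²) = 178.236 m.

178 m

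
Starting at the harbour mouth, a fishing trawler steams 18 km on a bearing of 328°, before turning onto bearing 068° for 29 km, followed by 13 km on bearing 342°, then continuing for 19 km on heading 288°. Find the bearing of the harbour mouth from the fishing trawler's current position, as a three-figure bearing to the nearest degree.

174°

Leg 1 (328°, 18 km): east 18 sin 328° = -9.54, north 18 cos 328° = 15.26
Leg 2 (068°, 29 km): east 29 sin 68° = 26.89, north 29 cos 68° = 10.86
Leg 3 (342°, 13 km): east 13 sin 342° = -4.02, north 13 cos 342° = 12.36
Leg 4 (288°, 19 km): east 19 sin 288° = -18.07, north 19 cos 288° = 5.87
Net displacement: -4.74 east, 44.36 north. Direction back to start is (4.74, -44.36): bearing = atan2(4.74, -44.36) mod 360° = 173.90° ≈ 174°.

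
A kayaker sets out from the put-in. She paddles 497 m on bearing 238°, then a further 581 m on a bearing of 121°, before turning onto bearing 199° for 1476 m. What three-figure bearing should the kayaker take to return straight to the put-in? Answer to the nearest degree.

012°

Leg 1 (238°, 497 m): east 497 sin 238° = -421.48, north 497 cos 238° = -263.37
Leg 2 (121°, 581 m): east 581 sin 121° = 498.01, north 581 cos 121° = -299.24
Leg 3 (199°, 1476 m): east 1476 sin 199° = -480.54, north 1476 cos 199° = -1395.59
Net displacement: -404.00 east, -1958.19 north. Direction back to start is (404.00, 1958.19): bearing = atan2(404.00, 1958.19) mod 360° = 11.66° ≈ 012°.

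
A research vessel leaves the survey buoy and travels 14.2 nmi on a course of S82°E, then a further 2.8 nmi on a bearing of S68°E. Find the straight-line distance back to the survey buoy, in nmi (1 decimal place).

16.9 nmi

Leg 1 (S82°E, 14.2 nmi): east 14.2 sin 98° = 14.06, north 14.2 cos 98° = -1.98
Leg 2 (S68°E, 2.8 nmi): east 2.8 sin 112° = 2.60, north 2.8 cos 112° = -1.05
Net: 16.66 east, -3.03 north. Distance = √((16.66)² + (-3.03)²) = 16.930 nmi.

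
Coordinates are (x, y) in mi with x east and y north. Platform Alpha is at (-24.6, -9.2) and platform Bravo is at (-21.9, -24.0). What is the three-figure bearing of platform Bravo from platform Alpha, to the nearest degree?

Δeast = -21.9 − -24.6 = 2.70; Δnorth = -24.0 − -9.2 = -14.80.
Bearing = atan2(Δeast, Δnorth) mod 360° = 169.66° ≈ 170°.

170°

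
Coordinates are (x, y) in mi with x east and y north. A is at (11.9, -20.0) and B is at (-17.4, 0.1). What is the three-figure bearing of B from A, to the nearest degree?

304°

Δeast = -17.4 − 11.9 = -29.30; Δnorth = 0.1 − -20.0 = 20.10.
Bearing = atan2(Δeast, Δnorth) mod 360° = 304.45° ≈ 304°.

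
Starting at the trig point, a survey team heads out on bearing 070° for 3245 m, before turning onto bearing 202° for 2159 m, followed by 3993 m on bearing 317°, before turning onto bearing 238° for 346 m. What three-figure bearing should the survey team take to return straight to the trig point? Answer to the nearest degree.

Leg 1 (070°, 3245 m): east 3245 sin 70° = 3049.30, north 3245 cos 70° = 1109.86
Leg 2 (202°, 2159 m): east 2159 sin 202° = -808.78, north 2159 cos 202° = -2001.79
Leg 3 (317°, 3993 m): east 3993 sin 317° = -2723.22, north 3993 cos 317° = 2920.30
Leg 4 (238°, 346 m): east 346 sin 238° = -293.42, north 346 cos 238° = -183.35
Net displacement: -776.12 east, 1845.01 north. Direction back to start is (776.12, -1845.01): bearing = atan2(776.12, -1845.01) mod 360° = 157.19° ≈ 157°.

157°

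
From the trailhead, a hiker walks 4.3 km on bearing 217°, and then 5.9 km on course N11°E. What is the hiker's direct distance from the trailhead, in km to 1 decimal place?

2.8 km

Leg 1 (217°, 4.3 km): east 4.3 sin 217° = -2.59, north 4.3 cos 217° = -3.43
Leg 2 (N11°E, 5.9 km): east 5.9 sin 11° = 1.13, north 5.9 cos 11° = 5.79
Net: -1.46 east, 2.36 north. Distance = √((-1.46)² + (2.36)²) = 2.774 km.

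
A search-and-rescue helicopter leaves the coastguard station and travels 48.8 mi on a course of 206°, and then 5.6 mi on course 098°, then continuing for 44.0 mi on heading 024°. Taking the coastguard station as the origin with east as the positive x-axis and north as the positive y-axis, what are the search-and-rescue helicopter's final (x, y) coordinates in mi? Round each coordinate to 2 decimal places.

Leg 1 (206°, 48.8 mi): east 48.8 sin 206° = -21.39, north 48.8 cos 206° = -43.86
Leg 2 (098°, 5.6 mi): east 5.6 sin 98° = 5.55, north 5.6 cos 98° = -0.78
Leg 3 (024°, 44.0 mi): east 44.0 sin 24° = 17.90, north 44.0 cos 24° = 40.20
Summing: 2.05 mi east, -4.44 mi north → (2.05, -4.44).

(2.05, -4.44)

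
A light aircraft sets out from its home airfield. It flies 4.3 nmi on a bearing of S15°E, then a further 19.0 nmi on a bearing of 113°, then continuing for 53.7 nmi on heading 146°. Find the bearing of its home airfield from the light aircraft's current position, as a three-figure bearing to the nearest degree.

Leg 1 (S15°E, 4.3 nmi): east 4.3 sin 165° = 1.11, north 4.3 cos 165° = -4.15
Leg 2 (113°, 19.0 nmi): east 19.0 sin 113° = 17.49, north 19.0 cos 113° = -7.42
Leg 3 (146°, 53.7 nmi): east 53.7 sin 146° = 30.03, north 53.7 cos 146° = -44.52
Net displacement: 48.63 east, -56.10 north. Direction back to start is (-48.63, 56.10): bearing = atan2(-48.63, 56.10) mod 360° = 319.08° ≈ 319°.

319°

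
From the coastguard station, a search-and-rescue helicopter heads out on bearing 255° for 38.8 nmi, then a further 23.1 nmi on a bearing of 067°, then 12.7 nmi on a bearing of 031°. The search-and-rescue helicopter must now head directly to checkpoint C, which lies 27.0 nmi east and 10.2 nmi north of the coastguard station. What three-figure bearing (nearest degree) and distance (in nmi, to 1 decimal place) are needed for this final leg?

089°, 36.7 nmi

Leg 1 (255°, 38.8 nmi): east 38.8 sin 255° = -37.48, north 38.8 cos 255° = -10.04
Leg 2 (067°, 23.1 nmi): east 23.1 sin 67° = 21.26, north 23.1 cos 67° = 9.03
Leg 3 (031°, 12.7 nmi): east 12.7 sin 31° = 6.54, north 12.7 cos 31° = 10.89
Current position: (-9.67, 9.87). Target: (27.0, 10.2). Remaining: Δeast = 36.67, Δnorth = 0.33.
Bearing = atan2(36.67, 0.33) mod 360° = 89.48°; distance = √((36.67)² + (0.33)²) = 36.675 nmi.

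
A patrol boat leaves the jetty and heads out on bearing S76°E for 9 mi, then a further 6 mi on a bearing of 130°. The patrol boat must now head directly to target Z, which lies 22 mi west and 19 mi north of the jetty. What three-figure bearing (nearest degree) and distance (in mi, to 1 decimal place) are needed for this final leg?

305°, 43.3 mi

Leg 1 (S76°E, 9 mi): east 9 sin 104° = 8.73, north 9 cos 104° = -2.18
Leg 2 (130°, 6 mi): east 6 sin 130° = 4.60, north 6 cos 130° = -3.86
Current position: (13.33, -6.03). Target: (-22, 19). Remaining: Δeast = -35.33, Δnorth = 25.03.
Bearing = atan2(-35.33, 25.03) mod 360° = 305.32°; distance = √((-35.33)² + (25.03)²) = 43.299 mi.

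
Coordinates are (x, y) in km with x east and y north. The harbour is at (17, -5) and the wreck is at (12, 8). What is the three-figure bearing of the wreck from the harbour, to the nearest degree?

339°

Δeast = 12 − 17 = -5.00; Δnorth = 8 − -5 = 13.00.
Bearing = atan2(Δeast, Δnorth) mod 360° = 338.96° ≈ 339°.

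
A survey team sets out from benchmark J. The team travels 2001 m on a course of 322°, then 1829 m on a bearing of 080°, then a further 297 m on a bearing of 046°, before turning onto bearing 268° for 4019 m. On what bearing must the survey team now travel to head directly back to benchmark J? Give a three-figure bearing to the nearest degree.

Leg 1 (322°, 2001 m): east 2001 sin 322° = -1231.94, north 2001 cos 322° = 1576.81
Leg 2 (080°, 1829 m): east 1829 sin 80° = 1801.21, north 1829 cos 80° = 317.60
Leg 3 (046°, 297 m): east 297 sin 46° = 213.64, north 297 cos 46° = 206.31
Leg 4 (268°, 4019 m): east 4019 sin 268° = -4016.55, north 4019 cos 268° = -140.26
Net displacement: -3233.63 east, 1960.46 north. Direction back to start is (3233.63, -1960.46): bearing = atan2(3233.63, -1960.46) mod 360° = 121.23° ≈ 121°.

121°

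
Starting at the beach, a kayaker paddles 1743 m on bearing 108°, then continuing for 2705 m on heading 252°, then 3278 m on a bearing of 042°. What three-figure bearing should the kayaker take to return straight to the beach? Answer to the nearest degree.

Leg 1 (108°, 1743 m): east 1743 sin 108° = 1657.69, north 1743 cos 108° = -538.62
Leg 2 (252°, 2705 m): east 2705 sin 252° = -2572.61, north 2705 cos 252° = -835.89
Leg 3 (042°, 3278 m): east 3278 sin 42° = 2193.41, north 3278 cos 42° = 2436.03
Net displacement: 1278.49 east, 1061.52 north. Direction back to start is (-1278.49, -1061.52): bearing = atan2(-1278.49, -1061.52) mod 360° = 230.30° ≈ 230°.

230°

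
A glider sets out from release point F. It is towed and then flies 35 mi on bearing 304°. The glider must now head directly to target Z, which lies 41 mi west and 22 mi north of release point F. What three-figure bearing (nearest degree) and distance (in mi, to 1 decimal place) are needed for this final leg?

Leg 1 (304°, 35 mi): east 35 sin 304° = -29.02, north 35 cos 304° = 19.57
Current position: (-29.02, 19.57). Target: (-41, 22). Remaining: Δeast = -11.98, Δnorth = 2.43.
Bearing = atan2(-11.98, 2.43) mod 360° = 281.45°; distance = √((-11.98)² + (2.43)²) = 12.227 mi.

281°, 12.2 mi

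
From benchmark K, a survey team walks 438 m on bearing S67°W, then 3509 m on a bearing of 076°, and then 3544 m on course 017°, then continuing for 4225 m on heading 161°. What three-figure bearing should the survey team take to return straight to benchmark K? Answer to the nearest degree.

269°

Leg 1 (S67°W, 438 m): east 438 sin 247° = -403.18, north 438 cos 247° = -171.14
Leg 2 (076°, 3509 m): east 3509 sin 76° = 3404.77, north 3509 cos 76° = 848.90
Leg 3 (017°, 3544 m): east 3544 sin 17° = 1036.17, north 3544 cos 17° = 3389.14
Leg 4 (161°, 4225 m): east 4225 sin 161° = 1375.53, north 4225 cos 161° = -3994.82
Net displacement: 5413.28 east, 72.09 north. Direction back to start is (-5413.28, -72.09): bearing = atan2(-5413.28, -72.09) mod 360° = 269.24° ≈ 269°.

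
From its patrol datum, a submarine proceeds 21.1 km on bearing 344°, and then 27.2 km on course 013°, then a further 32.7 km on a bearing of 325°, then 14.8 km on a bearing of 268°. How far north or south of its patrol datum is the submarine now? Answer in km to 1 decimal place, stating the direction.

Leg 1 (344°, 21.1 km): east 21.1 sin 344° = -5.82, north 21.1 cos 344° = 20.28
Leg 2 (013°, 27.2 km): east 27.2 sin 13° = 6.12, north 27.2 cos 13° = 26.50
Leg 3 (325°, 32.7 km): east 32.7 sin 325° = -18.76, north 32.7 cos 325° = 26.79
Leg 4 (268°, 14.8 km): east 14.8 sin 268° = -14.79, north 14.8 cos 268° = -0.52
Net north component: 73.06 km.

73.1 km north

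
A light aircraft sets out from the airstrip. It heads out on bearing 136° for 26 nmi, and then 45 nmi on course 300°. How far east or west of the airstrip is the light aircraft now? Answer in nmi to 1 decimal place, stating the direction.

20.9 nmi west

Leg 1 (136°, 26 nmi): east 26 sin 136° = 18.06, north 26 cos 136° = -18.70
Leg 2 (300°, 45 nmi): east 45 sin 300° = -38.97, north 45 cos 300° = 22.50
Net east component: -20.91 nmi.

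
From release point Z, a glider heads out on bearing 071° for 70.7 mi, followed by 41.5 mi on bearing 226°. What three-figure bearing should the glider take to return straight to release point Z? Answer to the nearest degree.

279°

Leg 1 (071°, 70.7 mi): east 70.7 sin 71° = 66.85, north 70.7 cos 71° = 23.02
Leg 2 (226°, 41.5 mi): east 41.5 sin 226° = -29.85, north 41.5 cos 226° = -28.83
Net displacement: 37.00 east, -5.81 north. Direction back to start is (-37.00, 5.81): bearing = atan2(-37.00, 5.81) mod 360° = 278.93° ≈ 279°.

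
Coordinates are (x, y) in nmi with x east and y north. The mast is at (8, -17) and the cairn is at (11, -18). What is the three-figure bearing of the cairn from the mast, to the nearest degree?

Δeast = 11 − 8 = 3.00; Δnorth = -18 − -17 = -1.00.
Bearing = atan2(Δeast, Δnorth) mod 360° = 108.43° ≈ 108°.

108°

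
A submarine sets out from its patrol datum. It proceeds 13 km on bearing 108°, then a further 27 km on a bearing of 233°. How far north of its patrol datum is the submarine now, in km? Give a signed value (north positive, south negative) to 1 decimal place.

Leg 1 (108°, 13 km): east 13 sin 108° = 12.36, north 13 cos 108° = -4.02
Leg 2 (233°, 27 km): east 27 sin 233° = -21.56, north 27 cos 233° = -16.25
Net north component: -20.27 km.

-20.3 km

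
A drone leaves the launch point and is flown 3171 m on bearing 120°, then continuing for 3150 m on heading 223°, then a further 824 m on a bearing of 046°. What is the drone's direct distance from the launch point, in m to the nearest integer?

Leg 1 (120°, 3171 m): east 3171 sin 120° = 2746.17, north 3171 cos 120° = -1585.50
Leg 2 (223°, 3150 m): east 3150 sin 223° = -2148.29, north 3150 cos 223° = -2303.76
Leg 3 (046°, 824 m): east 824 sin 46° = 592.74, north 824 cos 46° = 572.40
Net: 1190.61 east, -3316.87 north. Distance = √((1190.61)² + (-3316.87)²) = 3524.081 m.

3524 m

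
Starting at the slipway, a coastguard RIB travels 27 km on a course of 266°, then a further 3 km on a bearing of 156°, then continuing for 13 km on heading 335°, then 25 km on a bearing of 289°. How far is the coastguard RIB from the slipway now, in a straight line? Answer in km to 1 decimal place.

Leg 1 (266°, 27 km): east 27 sin 266° = -26.93, north 27 cos 266° = -1.88
Leg 2 (156°, 3 km): east 3 sin 156° = 1.22, north 3 cos 156° = -2.74
Leg 3 (335°, 13 km): east 13 sin 335° = -5.49, north 13 cos 335° = 11.78
Leg 4 (289°, 25 km): east 25 sin 289° = -23.64, north 25 cos 289° = 8.14
Net: -54.85 east, 15.30 north. Distance = √((-54.85)² + (15.30)²) = 56.939 km.

56.9 km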